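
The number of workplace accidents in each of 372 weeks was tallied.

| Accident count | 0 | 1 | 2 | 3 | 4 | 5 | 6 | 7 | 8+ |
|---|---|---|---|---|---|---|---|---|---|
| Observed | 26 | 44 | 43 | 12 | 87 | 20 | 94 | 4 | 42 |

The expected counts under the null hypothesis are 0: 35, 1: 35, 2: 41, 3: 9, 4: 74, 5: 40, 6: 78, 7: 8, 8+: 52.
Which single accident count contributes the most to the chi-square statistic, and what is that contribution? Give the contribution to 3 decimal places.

5, 10.000

0: (26 − 35)²/35 = 81/35 = 2.3143
1: (44 − 35)²/35 = 81/35 = 2.3143
2: (43 − 41)²/41 = 4/41 = 0.0976
3: (12 − 9)²/9 = 9/9 = 1.0000
4: (87 − 74)²/74 = 169/74 = 2.2838
5: (20 − 40)²/40 = 400/40 = 10.0000
6: (94 − 78)²/78 = 256/78 = 3.2821
7: (4 − 8)²/8 = 16/8 = 2.0000
8+: (42 − 52)²/52 = 100/52 = 1.9231
The largest term is for 5: 10.000.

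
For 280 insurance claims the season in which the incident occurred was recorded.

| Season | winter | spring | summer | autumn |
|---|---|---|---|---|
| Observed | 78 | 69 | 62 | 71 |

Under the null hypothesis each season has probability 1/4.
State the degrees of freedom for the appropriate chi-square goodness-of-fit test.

3

There are k = 4 categories and no parameters were estimated from the data, so df = 4 − 1 = 3.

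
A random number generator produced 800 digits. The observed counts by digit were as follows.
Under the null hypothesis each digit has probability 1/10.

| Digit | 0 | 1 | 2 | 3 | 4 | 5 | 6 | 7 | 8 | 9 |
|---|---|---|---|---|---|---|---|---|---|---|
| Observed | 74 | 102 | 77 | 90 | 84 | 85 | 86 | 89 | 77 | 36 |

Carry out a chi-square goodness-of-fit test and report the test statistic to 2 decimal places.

Under H₀ each category has probability 1/10, so each expected count is 800/10 = 80.
χ² = (74−80)²/80 + (102−80)²/80 + (77−80)²/80 + (90−80)²/80 + (84−80)²/80 + (85−80)²/80 + (86−80)²/80 + (89−80)²/80 + (77−80)²/80 + (36−80)²/80
   = 0.450 + 6.050 + 0.113 + 1.250 + 0.200 + 0.313 + 0.450 + 1.013 + 0.113 + 24.200
Sum = 34.15

34.15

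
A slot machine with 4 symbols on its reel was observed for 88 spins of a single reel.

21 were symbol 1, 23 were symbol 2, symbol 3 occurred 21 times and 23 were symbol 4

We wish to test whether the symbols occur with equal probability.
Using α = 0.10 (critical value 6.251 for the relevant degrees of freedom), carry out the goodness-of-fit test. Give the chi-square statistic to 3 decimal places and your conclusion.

0.182; do not reject

Under H₀ each category has probability 1/4, so each expected count is 88/4 = 22.
cat           O        E   (O−E)²/E
symbol 1     21       22     0.0455
symbol 2     23       22     0.0455
symbol 3     21       22     0.0455
symbol 4     23       22     0.0455
Sum = 0.182
df = 3. Since 0.182 < 6.251, we do not reject H₀.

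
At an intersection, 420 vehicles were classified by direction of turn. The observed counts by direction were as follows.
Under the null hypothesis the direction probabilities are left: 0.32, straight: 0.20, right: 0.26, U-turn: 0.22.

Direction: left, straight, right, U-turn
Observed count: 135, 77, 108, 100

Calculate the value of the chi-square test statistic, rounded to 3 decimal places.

Expected counts E_i = n·p_i: 420×0.32 = 134.4, 420×0.20 = 84, 420×0.26 = 109.2, 420×0.22 = 92.4.
χ² = (135−134.4)²/134.4 + (77−84)²/84 + (108−109.2)²/109.2 + (100−92.4)²/92.4
   = 0.0027 + 0.5833 + 0.0132 + 0.6251
Sum = 1.224

1.224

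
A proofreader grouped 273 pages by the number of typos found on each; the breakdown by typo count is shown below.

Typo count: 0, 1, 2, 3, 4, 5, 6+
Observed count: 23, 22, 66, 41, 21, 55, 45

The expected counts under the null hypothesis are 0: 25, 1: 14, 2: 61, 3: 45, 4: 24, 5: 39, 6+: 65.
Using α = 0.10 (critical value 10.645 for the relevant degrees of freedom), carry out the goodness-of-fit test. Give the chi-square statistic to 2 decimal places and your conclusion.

18.59; reject

χ² = (23−25)²/25 + (22−14)²/14 + (66−61)²/61 + (41−45)²/45 + (21−24)²/24 + (55−39)²/39 + (45−65)²/65
   = 0.160 + 4.571 + 0.410 + 0.356 + 0.375 + 6.564 + 6.154
Sum = 18.59
df = 6. Since 18.59 > 10.645, we reject H₀.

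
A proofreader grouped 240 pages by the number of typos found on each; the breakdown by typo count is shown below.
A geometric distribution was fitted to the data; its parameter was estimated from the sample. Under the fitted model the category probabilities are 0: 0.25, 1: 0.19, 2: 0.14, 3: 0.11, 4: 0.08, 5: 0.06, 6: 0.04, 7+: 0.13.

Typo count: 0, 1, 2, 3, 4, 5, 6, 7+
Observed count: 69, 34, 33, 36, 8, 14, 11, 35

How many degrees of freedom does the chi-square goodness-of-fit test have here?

6

There are k = 8 categories and 1 parameter estimated from the data, so df = 8 − 1 − 1 = 6.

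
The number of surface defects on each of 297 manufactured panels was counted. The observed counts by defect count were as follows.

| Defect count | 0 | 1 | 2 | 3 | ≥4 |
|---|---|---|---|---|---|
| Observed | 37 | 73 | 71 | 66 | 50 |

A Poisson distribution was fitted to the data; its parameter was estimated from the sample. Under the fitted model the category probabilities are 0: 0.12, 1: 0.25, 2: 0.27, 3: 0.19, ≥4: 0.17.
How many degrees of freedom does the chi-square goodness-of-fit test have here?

3

There are k = 5 categories and 1 parameter estimated from the data, so df = 5 − 1 − 1 = 3.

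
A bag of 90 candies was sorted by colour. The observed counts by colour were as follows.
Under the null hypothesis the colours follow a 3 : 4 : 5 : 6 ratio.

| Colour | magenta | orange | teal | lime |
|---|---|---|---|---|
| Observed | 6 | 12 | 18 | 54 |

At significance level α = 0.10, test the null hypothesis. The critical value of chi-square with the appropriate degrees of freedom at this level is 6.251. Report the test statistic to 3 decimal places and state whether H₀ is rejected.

29.760; reject

Ratio total = 18. Expected counts: 90×3/18 = 15, 90×4/18 = 20, 90×5/18 = 25, 90×6/18 = 30.
χ² = (6−15)²/15 + (12−20)²/20 + (18−25)²/25 + (54−30)²/30
   = 5.4000 + 3.2000 + 1.9600 + 19.2000
Sum = 29.760
df = 3. Since 29.760 > 6.251, we reject H₀.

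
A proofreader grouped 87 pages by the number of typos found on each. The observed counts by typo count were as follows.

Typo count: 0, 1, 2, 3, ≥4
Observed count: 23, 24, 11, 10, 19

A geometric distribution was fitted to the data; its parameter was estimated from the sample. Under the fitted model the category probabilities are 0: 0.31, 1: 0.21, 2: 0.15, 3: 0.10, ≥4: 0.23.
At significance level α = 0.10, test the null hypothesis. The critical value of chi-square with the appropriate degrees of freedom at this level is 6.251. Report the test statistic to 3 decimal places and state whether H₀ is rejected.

Expected counts E_i = n·p_i: 87×0.31 = 26.97, 87×0.21 = 18.27, 87×0.15 = 13.05, 87×0.10 = 8.7, 87×0.23 = 20.01.
cat         O        E   (O−E)²/E
0          23    26.97     0.5844
1          24    18.27     1.7971
2          11    13.05     0.3220
3          10      8.7     0.1943
≥4         19    20.01     0.0510
Sum = 2.949
df = 3. Since 2.949 < 6.251, we do not reject H₀.

2.949; do not reject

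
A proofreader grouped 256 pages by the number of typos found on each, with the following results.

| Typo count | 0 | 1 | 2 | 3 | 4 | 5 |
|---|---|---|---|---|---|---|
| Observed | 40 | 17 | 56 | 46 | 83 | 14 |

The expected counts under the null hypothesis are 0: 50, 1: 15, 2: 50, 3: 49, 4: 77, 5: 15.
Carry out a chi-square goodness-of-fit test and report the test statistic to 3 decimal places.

3.705

χ² = (40−50)²/50 + (17−15)²/15 + (56−50)²/50 + (46−49)²/49 + (83−77)²/77 + (14−15)²/15
   = 2.0000 + 0.2667 + 0.7200 + 0.1837 + 0.4675 + 0.0667
Sum = 3.705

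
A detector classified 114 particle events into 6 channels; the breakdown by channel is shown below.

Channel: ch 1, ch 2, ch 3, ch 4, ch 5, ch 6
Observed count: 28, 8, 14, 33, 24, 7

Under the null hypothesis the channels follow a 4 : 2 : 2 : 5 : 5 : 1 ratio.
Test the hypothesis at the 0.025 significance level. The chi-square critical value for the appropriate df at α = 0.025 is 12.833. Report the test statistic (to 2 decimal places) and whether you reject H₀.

Ratio total = 19. Expected counts: 114×4/19 = 24, 114×2/19 = 12, 114×2/19 = 12, 114×5/19 = 30, 114×5/19 = 30, 114×1/19 = 6.
cat         O        E   (O−E)²/E
ch 1       28       24      0.667
ch 2        8       12      1.333
ch 3       14       12      0.333
ch 4       33       30      0.300
ch 5       24       30      1.200
ch 6        7        6      0.167
Sum = 4.00
df = 5. Since 4.00 < 12.833, we do not reject H₀.

4.00; do not reject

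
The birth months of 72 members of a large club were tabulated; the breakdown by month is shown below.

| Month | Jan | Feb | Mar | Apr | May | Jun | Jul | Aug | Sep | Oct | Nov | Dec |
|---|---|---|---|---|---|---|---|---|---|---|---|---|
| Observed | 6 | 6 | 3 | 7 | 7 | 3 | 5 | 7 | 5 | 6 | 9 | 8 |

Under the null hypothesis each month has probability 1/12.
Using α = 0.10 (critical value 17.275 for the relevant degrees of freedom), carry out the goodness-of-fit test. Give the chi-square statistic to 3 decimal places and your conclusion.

Expected count for each of the 12 categories: 72/12 = 6.
χ² = (6−6)²/6 + (6−6)²/6 + (3−6)²/6 + (7−6)²/6 + (7−6)²/6 + (3−6)²/6 + (5−6)²/6 + (7−6)²/6 + (5−6)²/6 + (6−6)²/6 + (9−6)²/6 + (8−6)²/6
   = 0.0000 + 0.0000 + 1.5000 + 0.1667 + 0.1667 + 1.5000 + 0.1667 + 0.1667 + 0.1667 + 0.0000 + 1.5000 + 0.6667
Sum = 6.000
df = 11. Since 6.000 < 17.275, we do not reject H₀.

6.000; do not reject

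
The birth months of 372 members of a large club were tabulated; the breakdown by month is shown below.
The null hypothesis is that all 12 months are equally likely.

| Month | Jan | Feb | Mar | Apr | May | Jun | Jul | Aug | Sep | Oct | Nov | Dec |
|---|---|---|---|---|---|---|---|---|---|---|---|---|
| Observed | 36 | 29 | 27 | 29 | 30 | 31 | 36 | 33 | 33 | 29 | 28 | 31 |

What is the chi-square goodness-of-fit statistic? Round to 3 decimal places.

3.097

Under H₀ each category has probability 1/12, so each expected count is 372/12 = 31.
Jan: (36 − 31)²/31 = 25/31 = 0.8065
Feb: (29 − 31)²/31 = 4/31 = 0.1290
Mar: (27 − 31)²/31 = 16/31 = 0.5161
Apr: (29 − 31)²/31 = 4/31 = 0.1290
May: (30 − 31)²/31 = 1/31 = 0.0323
Jun: (31 − 31)²/31 = 0/31 = 0.0000
Jul: (36 − 31)²/31 = 25/31 = 0.8065
Aug: (33 − 31)²/31 = 4/31 = 0.1290
Sep: (33 − 31)²/31 = 4/31 = 0.1290
Oct: (29 − 31)²/31 = 4/31 = 0.1290
Nov: (28 − 31)²/31 = 9/31 = 0.2903
Dec: (31 − 31)²/31 = 0/31 = 0.0000
Sum = 3.097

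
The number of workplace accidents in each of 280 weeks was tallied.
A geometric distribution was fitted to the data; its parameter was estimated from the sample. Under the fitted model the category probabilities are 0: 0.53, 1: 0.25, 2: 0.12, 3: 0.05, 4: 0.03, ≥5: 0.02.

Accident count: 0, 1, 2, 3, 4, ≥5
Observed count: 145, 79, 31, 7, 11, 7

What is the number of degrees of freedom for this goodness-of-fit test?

There are k = 6 categories and 1 parameter estimated from the data, so df = 6 − 1 − 1 = 4.

4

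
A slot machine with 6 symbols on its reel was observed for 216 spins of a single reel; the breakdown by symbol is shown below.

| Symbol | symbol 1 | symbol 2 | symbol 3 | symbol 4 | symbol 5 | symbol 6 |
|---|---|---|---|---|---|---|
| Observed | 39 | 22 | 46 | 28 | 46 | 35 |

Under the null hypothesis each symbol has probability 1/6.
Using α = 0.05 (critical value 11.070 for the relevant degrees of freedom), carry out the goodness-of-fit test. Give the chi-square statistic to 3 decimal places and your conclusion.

13.056; reject

Expected count for each of the 6 categories: 216/6 = 36.
χ² = (39−36)²/36 + (22−36)²/36 + (46−36)²/36 + (28−36)²/36 + (46−36)²/36 + (35−36)²/36
   = 0.2500 + 5.4444 + 2.7778 + 1.7778 + 2.7778 + 0.0278
Sum = 13.056
df = 5. Since 13.056 > 11.070, we reject H₀.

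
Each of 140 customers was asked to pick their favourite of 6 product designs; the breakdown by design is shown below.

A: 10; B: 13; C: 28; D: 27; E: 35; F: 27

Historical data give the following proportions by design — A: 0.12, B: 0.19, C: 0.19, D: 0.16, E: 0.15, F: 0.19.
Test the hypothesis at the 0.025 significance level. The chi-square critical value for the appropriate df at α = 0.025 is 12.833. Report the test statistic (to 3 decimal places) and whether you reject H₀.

20.063; reject

Expected counts E_i = n·p_i: 140×0.12 = 16.8, 140×0.19 = 26.6, 140×0.19 = 26.6, 140×0.16 = 22.4, 140×0.15 = 21, 140×0.19 = 26.6.
χ² = (10−16.8)²/16.8 + (13−26.6)²/26.6 + (28−26.6)²/26.6 + (27−22.4)²/22.4 + (35−21)²/21 + (27−26.6)²/26.6
   = 2.7524 + 6.9534 + 0.0737 + 0.9446 + 9.3333 + 0.0060
Sum = 20.063
df = 5. Since 20.063 > 12.833, we reject H₀.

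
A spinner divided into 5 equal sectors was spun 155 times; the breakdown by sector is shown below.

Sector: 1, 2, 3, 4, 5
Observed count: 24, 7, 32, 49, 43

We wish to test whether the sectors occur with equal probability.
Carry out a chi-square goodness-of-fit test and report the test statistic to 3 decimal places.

35.290

Under H₀ each category has probability 1/5, so each expected count is 155/5 = 31.
cat         O        E   (O−E)²/E
1          24       31     1.5806
2           7       31    18.5806
3          32       31     0.0323
4          49       31    10.4516
5          43       31     4.6452
Sum = 35.290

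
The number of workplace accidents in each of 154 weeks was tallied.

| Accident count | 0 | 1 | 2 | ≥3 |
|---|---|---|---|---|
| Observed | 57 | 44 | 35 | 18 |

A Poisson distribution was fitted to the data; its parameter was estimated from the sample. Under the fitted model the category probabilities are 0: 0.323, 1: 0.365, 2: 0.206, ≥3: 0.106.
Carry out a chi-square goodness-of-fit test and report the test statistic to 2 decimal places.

4.22

Expected counts E_i = n·p_i: 154×0.323 = 49.742, 154×0.365 = 56.21, 154×0.206 = 31.724, 154×0.106 = 16.324.
cat         O        E   (O−E)²/E
0          57   49.742      1.059
1          44    56.21      2.652
2          35   31.724      0.338
≥3         18   16.324      0.172
Sum = 4.22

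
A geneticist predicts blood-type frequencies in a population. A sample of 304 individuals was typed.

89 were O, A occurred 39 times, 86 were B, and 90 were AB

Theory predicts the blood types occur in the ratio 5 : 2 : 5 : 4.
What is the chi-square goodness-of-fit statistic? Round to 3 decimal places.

3.837

Ratio total = 16. Expected counts: 304×5/16 = 95, 304×2/16 = 38, 304×5/16 = 95, 304×4/16 = 76.
cat         O        E   (O−E)²/E
O          89       95     0.3789
A          39       38     0.0263
B          86       95     0.8526
AB         90       76     2.5789
Sum = 3.837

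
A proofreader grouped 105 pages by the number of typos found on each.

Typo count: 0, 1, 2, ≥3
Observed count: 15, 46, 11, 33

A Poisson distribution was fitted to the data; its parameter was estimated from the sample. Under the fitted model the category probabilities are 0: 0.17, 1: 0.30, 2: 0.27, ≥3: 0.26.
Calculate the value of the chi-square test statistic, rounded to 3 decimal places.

18.938

Expected counts E_i = n·p_i: 105×0.17 = 17.85, 105×0.30 = 31.5, 105×0.27 = 28.35, 105×0.26 = 27.3.
χ² = (15−17.85)²/17.85 + (46−31.5)²/31.5 + (11−28.35)²/28.35 + (33−27.3)²/27.3
   = 0.4550 + 6.6746 + 10.6181 + 1.1901
Sum = 18.938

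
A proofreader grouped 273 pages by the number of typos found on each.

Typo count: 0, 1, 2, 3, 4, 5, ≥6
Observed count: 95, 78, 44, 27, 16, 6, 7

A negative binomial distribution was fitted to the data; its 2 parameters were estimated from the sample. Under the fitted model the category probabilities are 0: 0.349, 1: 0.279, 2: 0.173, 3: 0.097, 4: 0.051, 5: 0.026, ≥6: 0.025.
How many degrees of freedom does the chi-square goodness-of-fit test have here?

There are k = 7 categories and 2 parameters estimated from the data, so df = 7 − 1 − 2 = 4.

4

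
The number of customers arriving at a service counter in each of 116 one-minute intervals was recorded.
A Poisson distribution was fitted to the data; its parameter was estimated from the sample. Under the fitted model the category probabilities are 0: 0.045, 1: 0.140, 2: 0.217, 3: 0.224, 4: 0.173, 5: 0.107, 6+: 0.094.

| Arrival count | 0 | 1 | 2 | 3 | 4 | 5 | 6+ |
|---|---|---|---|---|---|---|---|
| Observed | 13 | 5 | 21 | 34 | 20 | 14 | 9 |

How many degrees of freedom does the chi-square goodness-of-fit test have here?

5

There are k = 7 categories and 1 parameter estimated from the data, so df = 7 − 1 − 1 = 5.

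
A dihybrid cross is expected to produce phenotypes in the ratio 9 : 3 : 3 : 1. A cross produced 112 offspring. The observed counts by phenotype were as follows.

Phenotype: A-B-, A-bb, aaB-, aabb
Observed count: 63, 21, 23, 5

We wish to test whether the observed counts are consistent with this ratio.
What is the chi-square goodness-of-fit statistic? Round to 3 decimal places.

Ratio total = 16. Expected counts: 112×9/16 = 63, 112×3/16 = 21, 112×3/16 = 21, 112×1/16 = 7.
χ² = (63−63)²/63 + (21−21)²/21 + (23−21)²/21 + (5−7)²/7
   = 0.0000 + 0.0000 + 0.1905 + 0.5714
Sum = 0.762

0.762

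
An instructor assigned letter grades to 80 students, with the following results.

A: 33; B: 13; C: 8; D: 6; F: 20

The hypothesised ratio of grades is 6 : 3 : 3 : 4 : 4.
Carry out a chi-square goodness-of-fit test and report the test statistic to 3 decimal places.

Ratio total = 20. Expected counts: 80×6/20 = 24, 80×3/20 = 12, 80×3/20 = 12, 80×4/20 = 16, 80×4/20 = 16.
χ² = (33−24)²/24 + (13−12)²/12 + (8−12)²/12 + (6−16)²/16 + (20−16)²/16
   = 3.3750 + 0.0833 + 1.3333 + 6.2500 + 1.0000
Sum = 12.042

12.042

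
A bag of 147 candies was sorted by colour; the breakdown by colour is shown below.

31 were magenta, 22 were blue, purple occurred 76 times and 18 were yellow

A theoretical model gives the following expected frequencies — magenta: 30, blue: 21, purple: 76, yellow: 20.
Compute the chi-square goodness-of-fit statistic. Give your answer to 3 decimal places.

0.281

magenta: (31 − 30)²/30 = 1/30 = 0.0333
blue: (22 − 21)²/21 = 1/21 = 0.0476
purple: (76 − 76)²/76 = 0/76 = 0.0000
yellow: (18 − 20)²/20 = 4/20 = 0.2000
Sum = 0.281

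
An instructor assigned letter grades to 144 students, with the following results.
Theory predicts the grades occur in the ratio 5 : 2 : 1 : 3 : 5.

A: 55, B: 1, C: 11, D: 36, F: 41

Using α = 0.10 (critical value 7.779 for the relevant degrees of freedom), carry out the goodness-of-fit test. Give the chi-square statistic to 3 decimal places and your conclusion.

22.078; reject

Ratio total = 16. Expected counts: 144×5/16 = 45, 144×2/16 = 18, 144×1/16 = 9, 144×3/16 = 27, 144×5/16 = 45.
χ² = (55−45)²/45 + (1−18)²/18 + (11−9)²/9 + (36−27)²/27 + (41−45)²/45
   = 2.2222 + 16.0556 + 0.4444 + 3.0000 + 0.3556
Sum = 22.078
df = 4. Since 22.078 > 7.779, we reject H₀.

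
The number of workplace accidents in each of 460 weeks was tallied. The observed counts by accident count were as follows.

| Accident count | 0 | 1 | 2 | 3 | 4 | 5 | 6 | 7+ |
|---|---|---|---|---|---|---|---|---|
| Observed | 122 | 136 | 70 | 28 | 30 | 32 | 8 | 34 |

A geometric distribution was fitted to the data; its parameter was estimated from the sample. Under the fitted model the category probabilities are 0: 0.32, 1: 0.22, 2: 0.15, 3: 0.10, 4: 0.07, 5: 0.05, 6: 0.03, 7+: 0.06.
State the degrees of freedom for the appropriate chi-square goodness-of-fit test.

There are k = 8 categories and 1 parameter estimated from the data, so df = 8 − 1 − 1 = 6.

6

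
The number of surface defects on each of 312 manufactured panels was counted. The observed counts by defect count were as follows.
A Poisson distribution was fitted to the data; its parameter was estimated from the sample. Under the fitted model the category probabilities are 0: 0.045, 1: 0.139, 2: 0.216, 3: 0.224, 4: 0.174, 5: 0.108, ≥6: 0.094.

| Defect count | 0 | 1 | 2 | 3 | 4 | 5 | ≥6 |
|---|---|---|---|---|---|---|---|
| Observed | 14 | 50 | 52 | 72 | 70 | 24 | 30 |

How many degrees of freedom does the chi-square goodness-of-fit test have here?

There are k = 7 categories and 1 parameter estimated from the data, so df = 7 − 1 − 1 = 5.

5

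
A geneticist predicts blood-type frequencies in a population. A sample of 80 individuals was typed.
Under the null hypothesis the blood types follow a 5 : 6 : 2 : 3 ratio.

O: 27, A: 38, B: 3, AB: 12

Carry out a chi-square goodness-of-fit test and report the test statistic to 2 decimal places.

Ratio total = 16. Expected counts: 80×5/16 = 25, 80×6/16 = 30, 80×2/16 = 10, 80×3/16 = 15.
O: (27 − 25)²/25 = 4/25 = 0.160
A: (38 − 30)²/30 = 64/30 = 2.133
B: (3 − 10)²/10 = 49/10 = 4.900
AB: (12 − 15)²/15 = 9/15 = 0.600
Sum = 7.79

7.79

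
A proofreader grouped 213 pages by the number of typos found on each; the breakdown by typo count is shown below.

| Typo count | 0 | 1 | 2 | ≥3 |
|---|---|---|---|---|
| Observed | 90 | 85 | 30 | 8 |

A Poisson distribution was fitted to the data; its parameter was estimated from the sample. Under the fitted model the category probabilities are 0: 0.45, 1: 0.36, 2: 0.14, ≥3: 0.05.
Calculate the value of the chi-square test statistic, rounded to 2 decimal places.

1.92

Expected counts E_i = n·p_i: 213×0.45 = 95.85, 213×0.36 = 76.68, 213×0.14 = 29.82, 213×0.05 = 10.65.
cat         O        E   (O−E)²/E
0          90    95.85      0.357
1          85    76.68      0.903
2          30    29.82      0.001
≥3          8    10.65      0.659
Sum = 1.92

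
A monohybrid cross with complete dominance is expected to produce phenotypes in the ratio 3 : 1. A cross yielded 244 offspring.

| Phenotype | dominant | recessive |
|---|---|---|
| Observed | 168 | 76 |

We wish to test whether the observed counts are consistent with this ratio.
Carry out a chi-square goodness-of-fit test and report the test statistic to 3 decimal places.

Ratio total = 4. Expected counts: 244×3/4 = 183, 244×1/4 = 61.
dominant: (168 − 183)²/183 = 225/183 = 1.2295
recessive: (76 − 61)²/61 = 225/61 = 3.6885
Sum = 4.918

4.918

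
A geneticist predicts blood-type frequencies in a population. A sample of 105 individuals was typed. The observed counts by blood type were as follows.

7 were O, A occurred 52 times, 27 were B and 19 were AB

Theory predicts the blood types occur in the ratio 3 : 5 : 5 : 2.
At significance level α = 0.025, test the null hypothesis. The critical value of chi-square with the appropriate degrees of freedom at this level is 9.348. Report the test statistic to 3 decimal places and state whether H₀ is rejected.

21.205; reject

Ratio total = 15. Expected counts: 105×3/15 = 21, 105×5/15 = 35, 105×5/15 = 35, 105×2/15 = 14.
χ² = (7−21)²/21 + (52−35)²/35 + (27−35)²/35 + (19−14)²/14
   = 9.3333 + 8.2571 + 1.8286 + 1.7857
Sum = 21.205
df = 3. Since 21.205 > 9.348, we reject H₀.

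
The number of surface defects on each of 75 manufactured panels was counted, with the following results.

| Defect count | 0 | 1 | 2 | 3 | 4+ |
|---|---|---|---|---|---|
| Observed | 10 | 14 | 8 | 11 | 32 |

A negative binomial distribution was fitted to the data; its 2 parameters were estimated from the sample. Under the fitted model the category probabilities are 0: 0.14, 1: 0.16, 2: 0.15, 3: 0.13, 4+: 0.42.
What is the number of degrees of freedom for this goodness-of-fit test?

There are k = 5 categories and 2 parameters estimated from the data, so df = 5 − 1 − 2 = 2.

2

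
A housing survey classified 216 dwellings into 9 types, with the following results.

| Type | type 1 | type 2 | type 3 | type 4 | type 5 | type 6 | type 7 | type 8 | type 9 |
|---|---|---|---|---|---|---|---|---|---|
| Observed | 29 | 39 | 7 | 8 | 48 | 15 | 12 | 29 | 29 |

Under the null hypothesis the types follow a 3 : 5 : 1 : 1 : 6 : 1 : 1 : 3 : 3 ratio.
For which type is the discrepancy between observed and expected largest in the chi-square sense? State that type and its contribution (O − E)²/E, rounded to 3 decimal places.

Ratio total = 24. Expected counts: 216×3/24 = 27, 216×5/24 = 45, 216×1/24 = 9, 216×1/24 = 9, 216×6/24 = 54, 216×1/24 = 9, 216×1/24 = 9, 216×3/24 = 27, 216×3/24 = 27.
cat         O        E   (O−E)²/E
type 1     29       27     0.1481
type 2     39       45     0.8000
type 3      7        9     0.4444
type 4      8        9     0.1111
type 5     48       54     0.6667
type 6     15        9     4.0000
type 7     12        9     1.0000
type 8     29       27     0.1481
type 9     29       27     0.1481
The largest term is for type 6: 4.000.

type 6, 4.000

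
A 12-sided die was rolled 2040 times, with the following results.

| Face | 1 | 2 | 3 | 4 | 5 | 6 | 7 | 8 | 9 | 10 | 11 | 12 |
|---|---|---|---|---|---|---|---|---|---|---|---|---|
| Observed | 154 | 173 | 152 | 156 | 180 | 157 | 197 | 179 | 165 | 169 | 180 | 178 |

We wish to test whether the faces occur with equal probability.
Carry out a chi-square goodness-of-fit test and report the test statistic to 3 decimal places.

12.082

Under H₀ each category has probability 1/12, so each expected count is 2040/12 = 170.
cat         O        E   (O−E)²/E
1         154      170     1.5059
2         173      170     0.0529
3         152      170     1.9059
4         156      170     1.1529
5         180      170     0.5882
6         157      170     0.9941
7         197      170     4.2882
8         179      170     0.4765
9         165      170     0.1471
10        169      170     0.0059
11        180      170     0.5882
12        178      170     0.3765
Sum = 12.082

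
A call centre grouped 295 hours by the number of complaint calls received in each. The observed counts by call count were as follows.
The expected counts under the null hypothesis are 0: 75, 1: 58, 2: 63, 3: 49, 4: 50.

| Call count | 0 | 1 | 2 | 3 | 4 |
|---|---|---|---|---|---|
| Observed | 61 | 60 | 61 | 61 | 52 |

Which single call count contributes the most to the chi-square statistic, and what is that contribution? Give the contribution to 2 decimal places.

cat         O        E   (O−E)²/E
0          61       75      2.613
1          60       58      0.069
2          61       63      0.063
3          61       49      2.939
4          52       50      0.080
The largest term is for 3: 2.94.

3, 2.94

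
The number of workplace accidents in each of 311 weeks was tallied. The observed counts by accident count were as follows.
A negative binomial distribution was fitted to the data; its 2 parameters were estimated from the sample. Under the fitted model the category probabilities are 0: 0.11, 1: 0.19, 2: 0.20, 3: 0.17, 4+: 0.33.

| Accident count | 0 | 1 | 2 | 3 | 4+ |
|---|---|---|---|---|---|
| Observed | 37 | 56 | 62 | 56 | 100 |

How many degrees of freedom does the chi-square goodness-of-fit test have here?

There are k = 5 categories and 2 parameters estimated from the data, so df = 5 − 1 − 2 = 2.

2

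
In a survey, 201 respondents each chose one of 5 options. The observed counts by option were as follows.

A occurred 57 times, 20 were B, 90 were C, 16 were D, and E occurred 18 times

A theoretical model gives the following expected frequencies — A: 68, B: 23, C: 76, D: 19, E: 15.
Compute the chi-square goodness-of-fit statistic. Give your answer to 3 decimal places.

5.823

cat         O        E   (O−E)²/E
A          57       68     1.7794
B          20       23     0.3913
C          90       76     2.5789
D          16       19     0.4737
E          18       15     0.6000
Sum = 5.823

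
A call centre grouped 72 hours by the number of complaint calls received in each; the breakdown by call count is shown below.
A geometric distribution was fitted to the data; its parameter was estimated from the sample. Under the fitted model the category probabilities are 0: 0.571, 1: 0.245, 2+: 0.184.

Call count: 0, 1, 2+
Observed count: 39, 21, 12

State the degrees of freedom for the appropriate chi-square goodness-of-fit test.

There are k = 3 categories and 1 parameter estimated from the data, so df = 3 − 1 − 1 = 1.

1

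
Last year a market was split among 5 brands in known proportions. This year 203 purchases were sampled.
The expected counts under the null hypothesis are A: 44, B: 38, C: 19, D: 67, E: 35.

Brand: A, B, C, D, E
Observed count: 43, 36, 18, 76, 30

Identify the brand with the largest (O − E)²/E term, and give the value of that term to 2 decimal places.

A: (43 − 44)²/44 = 1/44 = 0.023
B: (36 − 38)²/38 = 4/38 = 0.105
C: (18 − 19)²/19 = 1/19 = 0.053
D: (76 − 67)²/67 = 81/67 = 1.209
E: (30 − 35)²/35 = 25/35 = 0.714
The largest term is for D: 1.21.

D, 1.21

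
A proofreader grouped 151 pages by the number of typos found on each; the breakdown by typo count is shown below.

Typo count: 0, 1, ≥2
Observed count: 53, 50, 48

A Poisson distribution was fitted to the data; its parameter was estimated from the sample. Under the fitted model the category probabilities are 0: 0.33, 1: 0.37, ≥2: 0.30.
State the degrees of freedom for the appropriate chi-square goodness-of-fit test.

1

There are k = 3 categories and 1 parameter estimated from the data, so df = 3 − 1 − 1 = 1.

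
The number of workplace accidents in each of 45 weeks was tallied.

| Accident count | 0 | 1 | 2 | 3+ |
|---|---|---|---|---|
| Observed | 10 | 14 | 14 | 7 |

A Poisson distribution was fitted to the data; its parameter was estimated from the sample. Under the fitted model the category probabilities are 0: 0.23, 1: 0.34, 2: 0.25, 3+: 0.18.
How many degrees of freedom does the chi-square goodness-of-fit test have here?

There are k = 4 categories and 1 parameter estimated from the data, so df = 4 − 1 − 1 = 2.

2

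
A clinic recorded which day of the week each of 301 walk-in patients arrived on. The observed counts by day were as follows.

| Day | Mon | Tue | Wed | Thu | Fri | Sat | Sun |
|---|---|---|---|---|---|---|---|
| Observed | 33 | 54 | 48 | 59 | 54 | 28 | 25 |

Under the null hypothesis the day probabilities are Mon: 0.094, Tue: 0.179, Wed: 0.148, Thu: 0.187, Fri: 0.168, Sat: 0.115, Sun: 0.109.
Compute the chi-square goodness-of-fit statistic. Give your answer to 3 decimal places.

Expected counts E_i = n·p_i: 301×0.094 = 28.294, 301×0.179 = 53.879, 301×0.148 = 44.548, 301×0.187 = 56.287, 301×0.168 = 50.568, 301×0.115 = 34.615, 301×0.109 = 32.809.
cat         O        E   (O−E)²/E
Mon        33   28.294     0.7827
Tue        54   53.879     0.0003
Wed        48   44.548     0.2675
Thu        59   56.287     0.1308
Fri        54   50.568     0.2329
Sat        28   34.615     1.2641
Sun        25   32.809     1.8587
Sum = 4.537

4.537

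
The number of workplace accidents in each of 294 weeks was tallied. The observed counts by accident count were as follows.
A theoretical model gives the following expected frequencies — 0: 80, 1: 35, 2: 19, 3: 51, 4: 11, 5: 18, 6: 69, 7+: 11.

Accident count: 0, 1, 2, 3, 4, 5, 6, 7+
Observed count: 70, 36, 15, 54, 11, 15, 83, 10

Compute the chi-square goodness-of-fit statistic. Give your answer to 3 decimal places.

0: (70 − 80)²/80 = 100/80 = 1.2500
1: (36 − 35)²/35 = 1/35 = 0.0286
2: (15 − 19)²/19 = 16/19 = 0.8421
3: (54 − 51)²/51 = 9/51 = 0.1765
4: (11 − 11)²/11 = 0/11 = 0.0000
5: (15 − 18)²/18 = 9/18 = 0.5000
6: (83 − 69)²/69 = 196/69 = 2.8406
7+: (10 − 11)²/11 = 1/11 = 0.0909
Sum = 5.729

5.729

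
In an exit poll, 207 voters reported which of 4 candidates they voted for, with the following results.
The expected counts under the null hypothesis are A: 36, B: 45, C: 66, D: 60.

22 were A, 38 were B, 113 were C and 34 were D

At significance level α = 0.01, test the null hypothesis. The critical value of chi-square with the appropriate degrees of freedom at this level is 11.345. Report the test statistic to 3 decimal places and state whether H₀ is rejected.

51.270; reject

cat         O        E   (O−E)²/E
A          22       36     5.4444
B          38       45     1.0889
C         113       66    33.4697
D          34       60    11.2667
Sum = 51.270
df = 3. Since 51.270 > 11.345, we reject H₀.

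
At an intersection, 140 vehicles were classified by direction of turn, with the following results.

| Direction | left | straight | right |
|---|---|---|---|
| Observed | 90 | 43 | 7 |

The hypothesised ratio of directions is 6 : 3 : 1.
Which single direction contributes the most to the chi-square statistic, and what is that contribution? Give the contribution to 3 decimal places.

Ratio total = 10. Expected counts: 140×6/10 = 84, 140×3/10 = 42, 140×1/10 = 14.
χ² = (90−84)²/84 + (43−42)²/42 + (7−14)²/14
   = 0.4286 + 0.0238 + 3.5000
The largest term is for right: 3.500.

right, 3.500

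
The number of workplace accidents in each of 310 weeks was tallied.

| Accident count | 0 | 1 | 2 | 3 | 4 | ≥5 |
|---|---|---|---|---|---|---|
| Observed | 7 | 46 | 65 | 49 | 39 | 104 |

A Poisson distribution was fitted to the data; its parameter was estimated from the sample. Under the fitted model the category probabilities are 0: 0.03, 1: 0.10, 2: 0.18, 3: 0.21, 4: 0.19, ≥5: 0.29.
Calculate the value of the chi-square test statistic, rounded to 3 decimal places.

22.260

Expected counts E_i = n·p_i: 310×0.03 = 9.3, 310×0.10 = 31, 310×0.18 = 55.8, 310×0.21 = 65.1, 310×0.19 = 58.9, 310×0.29 = 89.9.
cat         O        E   (O−E)²/E
0           7      9.3     0.5688
1          46       31     7.2581
2          65     55.8     1.5168
3          49     65.1     3.9817
4          39     58.9     6.7234
≥5        104     89.9     2.2115
Sum = 22.260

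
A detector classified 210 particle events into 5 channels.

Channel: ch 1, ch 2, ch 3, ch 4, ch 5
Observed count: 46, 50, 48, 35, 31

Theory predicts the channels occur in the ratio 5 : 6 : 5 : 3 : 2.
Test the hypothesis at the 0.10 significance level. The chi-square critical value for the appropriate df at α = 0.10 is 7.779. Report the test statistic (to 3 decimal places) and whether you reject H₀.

Ratio total = 21. Expected counts: 210×5/21 = 50, 210×6/21 = 60, 210×5/21 = 50, 210×3/21 = 30, 210×2/21 = 20.
χ² = (46−50)²/50 + (50−60)²/60 + (48−50)²/50 + (35−30)²/30 + (31−20)²/20
   = 0.3200 + 1.6667 + 0.0800 + 0.8333 + 6.0500
Sum = 8.950
df = 4. Since 8.950 > 7.779, we reject H₀.

8.950; reject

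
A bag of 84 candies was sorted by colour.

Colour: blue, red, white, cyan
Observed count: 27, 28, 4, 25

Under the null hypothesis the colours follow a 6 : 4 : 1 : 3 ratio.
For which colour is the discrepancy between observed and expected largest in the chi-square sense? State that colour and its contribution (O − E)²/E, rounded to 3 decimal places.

cyan, 2.722

Ratio total = 14. Expected counts: 84×6/14 = 36, 84×4/14 = 24, 84×1/14 = 6, 84×3/14 = 18.
cat         O        E   (O−E)²/E
blue       27       36     2.2500
red        28       24     0.6667
white       4        6     0.6667
cyan       25       18     2.7222
The largest term is for cyan: 2.722.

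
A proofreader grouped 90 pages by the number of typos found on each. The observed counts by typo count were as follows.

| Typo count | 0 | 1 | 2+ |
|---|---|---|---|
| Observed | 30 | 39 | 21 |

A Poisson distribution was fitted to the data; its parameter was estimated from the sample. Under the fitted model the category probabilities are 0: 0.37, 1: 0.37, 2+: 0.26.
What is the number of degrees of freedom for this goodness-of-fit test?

1

There are k = 3 categories and 1 parameter estimated from the data, so df = 3 − 1 − 1 = 1.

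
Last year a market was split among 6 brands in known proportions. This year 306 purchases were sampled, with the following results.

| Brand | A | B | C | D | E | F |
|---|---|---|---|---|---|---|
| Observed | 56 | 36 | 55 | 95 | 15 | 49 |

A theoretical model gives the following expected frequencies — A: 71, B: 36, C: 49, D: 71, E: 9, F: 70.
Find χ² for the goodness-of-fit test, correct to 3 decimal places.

cat         O        E   (O−E)²/E
A          56       71     3.1690
B          36       36     0.0000
C          55       49     0.7347
D          95       71     8.1127
E          15        9     4.0000
F          49       70     6.3000
Sum = 22.316

22.316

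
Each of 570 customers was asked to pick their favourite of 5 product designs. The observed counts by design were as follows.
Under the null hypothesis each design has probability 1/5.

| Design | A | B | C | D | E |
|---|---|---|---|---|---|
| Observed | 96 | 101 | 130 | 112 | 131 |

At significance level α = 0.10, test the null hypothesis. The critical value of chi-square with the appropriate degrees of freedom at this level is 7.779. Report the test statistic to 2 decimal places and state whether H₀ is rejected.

9.14; reject

Expected count for each of the 5 categories: 570/5 = 114.
χ² = (96−114)²/114 + (101−114)²/114 + (130−114)²/114 + (112−114)²/114 + (131−114)²/114
   = 2.842 + 1.482 + 2.246 + 0.035 + 2.535
Sum = 9.14
df = 4. Since 9.14 > 7.779, we reject H₀.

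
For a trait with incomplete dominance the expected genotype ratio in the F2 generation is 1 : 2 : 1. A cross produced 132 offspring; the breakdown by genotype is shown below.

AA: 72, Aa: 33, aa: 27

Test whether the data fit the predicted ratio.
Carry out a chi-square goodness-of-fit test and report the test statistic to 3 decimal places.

63.682

Ratio total = 4. Expected counts: 132×1/4 = 33, 132×2/4 = 66, 132×1/4 = 33.
cat         O        E   (O−E)²/E
AA         72       33    46.0909
Aa         33       66    16.5000
aa         27       33     1.0909
Sum = 63.682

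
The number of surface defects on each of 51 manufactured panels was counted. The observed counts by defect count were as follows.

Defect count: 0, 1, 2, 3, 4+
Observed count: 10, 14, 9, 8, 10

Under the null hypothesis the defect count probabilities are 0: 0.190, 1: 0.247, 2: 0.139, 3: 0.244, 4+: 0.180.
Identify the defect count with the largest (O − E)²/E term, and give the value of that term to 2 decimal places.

Expected counts E_i = n·p_i: 51×0.190 = 9.69, 51×0.247 = 12.597, 51×0.139 = 7.089, 51×0.244 = 12.444, 51×0.180 = 9.18.
cat         O        E   (O−E)²/E
0          10     9.69      0.010
1          14   12.597      0.156
2           9    7.089      0.515
3           8   12.444      1.587
4+         10     9.18      0.073
The largest term is for 3: 1.59.

3, 1.59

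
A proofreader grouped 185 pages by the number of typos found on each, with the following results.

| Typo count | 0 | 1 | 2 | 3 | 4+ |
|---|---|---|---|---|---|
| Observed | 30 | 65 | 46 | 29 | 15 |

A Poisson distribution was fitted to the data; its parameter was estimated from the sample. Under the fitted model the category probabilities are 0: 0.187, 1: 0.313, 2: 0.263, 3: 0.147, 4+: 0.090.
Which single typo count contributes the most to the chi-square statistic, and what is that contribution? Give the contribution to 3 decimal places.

Expected counts E_i = n·p_i: 185×0.187 = 34.595, 185×0.313 = 57.905, 185×0.263 = 48.655, 185×0.147 = 27.195, 185×0.090 = 16.65.
cat         O        E   (O−E)²/E
0          30   34.595     0.6103
1          65   57.905     0.8693
2          46   48.655     0.1449
3          29   27.195     0.1198
4+         15    16.65     0.1635
The largest term is for 1: 0.869.

1, 0.869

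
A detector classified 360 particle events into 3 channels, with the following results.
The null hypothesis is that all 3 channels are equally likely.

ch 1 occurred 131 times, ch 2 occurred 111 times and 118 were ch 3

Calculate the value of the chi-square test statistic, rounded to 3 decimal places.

1.717

Under H₀ each category has probability 1/3, so each expected count is 360/3 = 120.
χ² = (131−120)²/120 + (111−120)²/120 + (118−120)²/120
   = 1.0083 + 0.6750 + 0.0333
Sum = 1.717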